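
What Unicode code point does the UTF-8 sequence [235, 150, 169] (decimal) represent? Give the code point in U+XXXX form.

U+B5A9

Leading byte 0xEB = 11101011 matches 1110xxxx → 3-byte sequence.
Byte 1: 0xEB = 11101011, payload 1011 (4 bits).
Byte 2: 0x96 = 10010110 (10xxxxxx ✓), payload 010110.
Byte 3: 0xA9 = 10101001 (10xxxxxx ✓), payload 101001.
Concatenate: 1011010110101001 = 0xB5A9 (16 bits → U+B5A9).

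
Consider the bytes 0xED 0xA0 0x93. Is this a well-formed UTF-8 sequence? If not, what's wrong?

invalid (encodes a surrogate (U+D800–U+DFFF))

Structurally a 3-byte sequence; payload = 0xD813.
But 0xD813 is in U+D800–U+DFFF, the surrogate range. Surrogates are not Unicode scalar values and are forbidden in UTF-8.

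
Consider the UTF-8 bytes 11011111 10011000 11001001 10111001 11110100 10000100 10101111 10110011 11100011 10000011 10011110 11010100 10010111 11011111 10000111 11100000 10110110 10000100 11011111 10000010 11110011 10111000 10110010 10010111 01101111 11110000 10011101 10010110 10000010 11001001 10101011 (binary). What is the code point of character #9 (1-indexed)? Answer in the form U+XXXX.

U+F8C97

Offset 0: leading byte 0xDF = 11011111 → 2-byte char #1 = DF 98.
Offset 2: leading byte 0xC9 = 11001001 → 2-byte char #2 = C9 B9.
Offset 4: leading byte 0xF4 = 11110100 → 4-byte char #3 = F4 84 AF B3.
Offset 8: leading byte 0xE3 = 11100011 → 3-byte char #4 = E3 83 9E.
Offset 11: leading byte 0xD4 = 11010100 → 2-byte char #5 = D4 97.
Offset 13: leading byte 0xDF = 11011111 → 2-byte char #6 = DF 87.
Offset 15: leading byte 0xE0 = 11100000 → 3-byte char #7 = E0 B6 84.
Offset 18: leading byte 0xDF = 11011111 → 2-byte char #8 = DF 82.
Offset 20: leading byte 0xF3 = 11110011 → 4-byte char #9 = F3 B8 B2 97.
Leading byte 0xF3 = 11110011 matches 11110xxx → 4-byte sequence.
Byte 1: 0xF3 = 11110011, payload 011 (3 bits).
Byte 2: 0xB8 = 10111000 (10xxxxxx ✓), payload 111000.
Byte 3: 0xB2 = 10110010 (10xxxxxx ✓), payload 110010.
Byte 4: 0x97 = 10010111 (10xxxxxx ✓), payload 010111.
Concatenate: 011111000110010010111 = 0xF8C97 (21 bits → U+F8C97).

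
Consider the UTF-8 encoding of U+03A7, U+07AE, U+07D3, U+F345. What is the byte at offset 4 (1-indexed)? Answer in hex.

0xAE

1-indexed offset 4 is 0-indexed offset 3.
U+03A7 → 2-byte form CE A7 at offsets 0–1.
U+07AE → 2-byte form DE AE at offsets 2–3.
Offset 3 falls in char 2's range; it's byte 2 of DE AE = 0xAE.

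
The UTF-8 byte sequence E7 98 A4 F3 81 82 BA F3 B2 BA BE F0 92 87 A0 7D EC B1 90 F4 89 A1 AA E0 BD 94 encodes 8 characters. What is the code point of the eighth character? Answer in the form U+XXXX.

Offset 0: leading byte 0xE7 = 11100111 → 3-byte char #1 = E7 98 A4.
Offset 3: leading byte 0xF3 = 11110011 → 4-byte char #2 = F3 81 82 BA.
Offset 7: leading byte 0xF3 = 11110011 → 4-byte char #3 = F3 B2 BA BE.
Offset 11: leading byte 0xF0 = 11110000 → 4-byte char #4 = F0 92 87 A0.
Offset 15: leading byte 0x7D = 01111101 → 1-byte char #5 = 7D.
Offset 16: leading byte 0xEC = 11101100 → 3-byte char #6 = EC B1 90.
Offset 19: leading byte 0xF4 = 11110100 → 4-byte char #7 = F4 89 A1 AA.
Offset 23: leading byte 0xE0 = 11100000 → 3-byte char #8 = E0 BD 94.
Leading byte 0xE0 = 11100000 matches 1110xxxx → 3-byte sequence.
Byte 1: 0xE0 = 11100000, payload 0000 (4 bits).
Byte 2: 0xBD = 10111101 (10xxxxxx ✓), payload 111101.
Byte 3: 0x94 = 10010100 (10xxxxxx ✓), payload 010100.
Concatenate: 0000111101010100 = 0xF54 (16 bits → U+0F54).

U+0F54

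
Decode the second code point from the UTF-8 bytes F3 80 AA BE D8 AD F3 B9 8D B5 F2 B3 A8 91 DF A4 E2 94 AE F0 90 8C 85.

U+062D

Offset 0: leading byte 0xF3 = 11110011 → 4-byte char #1 = F3 80 AA BE.
Offset 4: leading byte 0xD8 = 11011000 → 2-byte char #2 = D8 AD.
Leading byte 0xD8 = 11011000 matches 110xxxxx → 2-byte sequence.
Byte 1: 0xD8 = 11011000, payload 11000 (5 bits).
Byte 2: 0xAD = 10101101 (10xxxxxx ✓), payload 101101.
Concatenate: 11000101101 = 0x62D (11 bits → U+062D).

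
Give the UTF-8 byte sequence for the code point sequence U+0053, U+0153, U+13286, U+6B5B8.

U+0053: 1-byte form → 53.
U+0153: 2-byte form → C5 93.
U+13286: 4-byte form → F0 93 8A 86.
U+6B5B8: 4-byte form → F1 AB 96 B8.
Concatenated (11 bytes): 53 C5 93 F0 93 8A 86 F1 AB 96 B8.

53 C5 93 F0 93 8A 86 F1 AB 96 B8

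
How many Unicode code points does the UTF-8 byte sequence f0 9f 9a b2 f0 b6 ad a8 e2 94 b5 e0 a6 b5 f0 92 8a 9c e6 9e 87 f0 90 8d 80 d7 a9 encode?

8

Byte at offset 0: 0xF0 = 11110000 → 4-byte char (#1). Advance 4.
Byte at offset 4: 0xF0 = 11110000 → 4-byte char (#2). Advance 4.
Byte at offset 8: 0xE2 = 11100010 → 3-byte char (#3). Advance 3.
Byte at offset 11: 0xE0 = 11100000 → 3-byte char (#4). Advance 3.
Byte at offset 14: 0xF0 = 11110000 → 4-byte char (#5). Advance 4.
Byte at offset 18: 0xE6 = 11100110 → 3-byte char (#6). Advance 3.
Byte at offset 21: 0xF0 = 11110000 → 4-byte char (#7). Advance 4.
Byte at offset 25: 0xD7 = 11010111 → 2-byte char (#8). Advance 2.
Reached end at offset 27 after 8 code points.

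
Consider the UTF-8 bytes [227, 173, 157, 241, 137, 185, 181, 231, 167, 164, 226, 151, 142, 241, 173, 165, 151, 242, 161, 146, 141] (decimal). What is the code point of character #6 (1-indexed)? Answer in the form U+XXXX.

U+A148D

Offset 0: leading byte 0xE3 = 11100011 → 3-byte char #1 = E3 AD 9D.
Offset 3: leading byte 0xF1 = 11110001 → 4-byte char #2 = F1 89 B9 B5.
Offset 7: leading byte 0xE7 = 11100111 → 3-byte char #3 = E7 A7 A4.
Offset 10: leading byte 0xE2 = 11100010 → 3-byte char #4 = E2 97 8E.
Offset 13: leading byte 0xF1 = 11110001 → 4-byte char #5 = F1 AD A5 97.
Offset 17: leading byte 0xF2 = 11110010 → 4-byte char #6 = F2 A1 92 8D.
Leading byte 0xF2 = 11110010 matches 11110xxx → 4-byte sequence.
Byte 1: 0xF2 = 11110010, payload 010 (3 bits).
Byte 2: 0xA1 = 10100001 (10xxxxxx ✓), payload 100001.
Byte 3: 0x92 = 10010010 (10xxxxxx ✓), payload 010010.
Byte 4: 0x8D = 10001101 (10xxxxxx ✓), payload 001101.
Concatenate: 010100001010010001101 = 0xA148D (21 bits → U+A148D).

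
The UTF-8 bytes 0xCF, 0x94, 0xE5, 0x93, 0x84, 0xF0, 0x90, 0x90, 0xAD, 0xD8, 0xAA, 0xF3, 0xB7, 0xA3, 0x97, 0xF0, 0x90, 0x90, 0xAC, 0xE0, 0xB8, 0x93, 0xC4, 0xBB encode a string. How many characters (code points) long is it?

8

Byte at offset 0: 0xCF = 11001111 → 2-byte char (#1). Advance 2.
Byte at offset 2: 0xE5 = 11100101 → 3-byte char (#2). Advance 3.
Byte at offset 5: 0xF0 = 11110000 → 4-byte char (#3). Advance 4.
Byte at offset 9: 0xD8 = 11011000 → 2-byte char (#4). Advance 2.
Byte at offset 11: 0xF3 = 11110011 → 4-byte char (#5). Advance 4.
Byte at offset 15: 0xF0 = 11110000 → 4-byte char (#6). Advance 4.
Byte at offset 19: 0xE0 = 11100000 → 3-byte char (#7). Advance 3.
Byte at offset 22: 0xC4 = 11000100 → 2-byte char (#8). Advance 2.
Reached end at offset 24 after 8 code points.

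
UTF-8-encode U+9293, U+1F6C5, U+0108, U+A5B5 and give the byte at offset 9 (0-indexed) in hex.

0xEA

U+9293 → 3-byte form E9 8A 93 at offsets 0–2.
U+1F6C5 → 4-byte form F0 9F 9B 85 at offsets 3–6.
U+0108 → 2-byte form C4 88 at offsets 7–8.
U+A5B5 → 3-byte form EA 96 B5 at offsets 9–11.
Offset 9 falls in char 4's range; it's byte 1 of EA 96 B5 = 0xEA.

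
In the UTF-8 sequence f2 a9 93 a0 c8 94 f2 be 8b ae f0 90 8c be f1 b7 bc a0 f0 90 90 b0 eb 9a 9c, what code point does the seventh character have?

U+B69C

Offset 0: leading byte 0xF2 = 11110010 → 4-byte char #1 = F2 A9 93 A0.
Offset 4: leading byte 0xC8 = 11001000 → 2-byte char #2 = C8 94.
Offset 6: leading byte 0xF2 = 11110010 → 4-byte char #3 = F2 BE 8B AE.
Offset 10: leading byte 0xF0 = 11110000 → 4-byte char #4 = F0 90 8C BE.
Offset 14: leading byte 0xF1 = 11110001 → 4-byte char #5 = F1 B7 BC A0.
Offset 18: leading byte 0xF0 = 11110000 → 4-byte char #6 = F0 90 90 B0.
Offset 22: leading byte 0xEB = 11101011 → 3-byte char #7 = EB 9A 9C.
Leading byte 0xEB = 11101011 matches 1110xxxx → 3-byte sequence.
Byte 1: 0xEB = 11101011, payload 1011 (4 bits).
Byte 2: 0x9A = 10011010 (10xxxxxx ✓), payload 011010.
Byte 3: 0x9C = 10011100 (10xxxxxx ✓), payload 011100.
Concatenate: 1011011010011100 = 0xB69C (16 bits → U+B69C).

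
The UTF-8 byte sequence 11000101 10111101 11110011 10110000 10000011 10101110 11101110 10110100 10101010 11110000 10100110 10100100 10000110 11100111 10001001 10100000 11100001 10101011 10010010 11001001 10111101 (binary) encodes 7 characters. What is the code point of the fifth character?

U+7260

Offset 0: leading byte 0xC5 = 11000101 → 2-byte char #1 = C5 BD.
Offset 2: leading byte 0xF3 = 11110011 → 4-byte char #2 = F3 B0 83 AE.
Offset 6: leading byte 0xEE = 11101110 → 3-byte char #3 = EE B4 AA.
Offset 9: leading byte 0xF0 = 11110000 → 4-byte char #4 = F0 A6 A4 86.
Offset 13: leading byte 0xE7 = 11100111 → 3-byte char #5 = E7 89 A0.
Leading byte 0xE7 = 11100111 matches 1110xxxx → 3-byte sequence.
Byte 1: 0xE7 = 11100111, payload 0111 (4 bits).
Byte 2: 0x89 = 10001001 (10xxxxxx ✓), payload 001001.
Byte 3: 0xA0 = 10100000 (10xxxxxx ✓), payload 100000.
Concatenate: 0111001001100000 = 0x7260 (16 bits → U+7260).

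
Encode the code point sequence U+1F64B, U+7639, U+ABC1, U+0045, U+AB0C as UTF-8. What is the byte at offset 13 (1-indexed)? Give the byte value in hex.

1-indexed offset 13 is 0-indexed offset 12.
U+1F64B → 4-byte form F0 9F 99 8B at offsets 0–3.
U+7639 → 3-byte form E7 98 B9 at offsets 4–6.
U+ABC1 → 3-byte form EA AF 81 at offsets 7–9.
U+0045 → 1-byte form 45 at offsets 10–10.
U+AB0C → 3-byte form EA AC 8C at offsets 11–13.
Offset 12 falls in char 5's range; it's byte 2 of EA AC 8C = 0xAC.

0xAC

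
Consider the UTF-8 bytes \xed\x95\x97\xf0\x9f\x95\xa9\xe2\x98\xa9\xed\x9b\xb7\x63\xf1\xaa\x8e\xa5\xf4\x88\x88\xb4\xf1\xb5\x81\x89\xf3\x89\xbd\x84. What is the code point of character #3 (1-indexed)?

Offset 0: leading byte 0xED = 11101101 → 3-byte char #1 = ED 95 97.
Offset 3: leading byte 0xF0 = 11110000 → 4-byte char #2 = F0 9F 95 A9.
Offset 7: leading byte 0xE2 = 11100010 → 3-byte char #3 = E2 98 A9.
Leading byte 0xE2 = 11100010 matches 1110xxxx → 3-byte sequence.
Byte 1: 0xE2 = 11100010, payload 0010 (4 bits).
Byte 2: 0x98 = 10011000 (10xxxxxx ✓), payload 011000.
Byte 3: 0xA9 = 10101001 (10xxxxxx ✓), payload 101001.
Concatenate: 0010011000101001 = 0x2629 (16 bits → U+2629).

U+2629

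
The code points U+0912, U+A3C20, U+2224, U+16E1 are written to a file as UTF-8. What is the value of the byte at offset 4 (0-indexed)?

U+0912 → 3-byte form E0 A4 92 at offsets 0–2.
U+A3C20 → 4-byte form F2 A3 B0 A0 at offsets 3–6.
Offset 4 falls in char 2's range; it's byte 2 of F2 A3 B0 A0 = 0xA3.

0xA3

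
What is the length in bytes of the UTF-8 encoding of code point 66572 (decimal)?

U+1040C = 0x1040C. UTF-8 uses 1 byte below 0x80, 2 below 0x800, 3 below 0x10000, 4 up to 0x10FFFF. 0x1040C is in U+10000–U+10FFFF → 4 bytes.

4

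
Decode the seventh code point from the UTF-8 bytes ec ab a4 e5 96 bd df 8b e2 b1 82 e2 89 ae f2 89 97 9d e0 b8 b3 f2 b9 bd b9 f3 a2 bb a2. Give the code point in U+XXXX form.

U+0E33

Offset 0: leading byte 0xEC = 11101100 → 3-byte char #1 = EC AB A4.
Offset 3: leading byte 0xE5 = 11100101 → 3-byte char #2 = E5 96 BD.
Offset 6: leading byte 0xDF = 11011111 → 2-byte char #3 = DF 8B.
Offset 8: leading byte 0xE2 = 11100010 → 3-byte char #4 = E2 B1 82.
Offset 11: leading byte 0xE2 = 11100010 → 3-byte char #5 = E2 89 AE.
Offset 14: leading byte 0xF2 = 11110010 → 4-byte char #6 = F2 89 97 9D.
Offset 18: leading byte 0xE0 = 11100000 → 3-byte char #7 = E0 B8 B3.
Leading byte 0xE0 = 11100000 matches 1110xxxx → 3-byte sequence.
Byte 1: 0xE0 = 11100000, payload 0000 (4 bits).
Byte 2: 0xB8 = 10111000 (10xxxxxx ✓), payload 111000.
Byte 3: 0xB3 = 10110011 (10xxxxxx ✓), payload 110011.
Concatenate: 0000111000110011 = 0xE33 (16 bits → U+0E33).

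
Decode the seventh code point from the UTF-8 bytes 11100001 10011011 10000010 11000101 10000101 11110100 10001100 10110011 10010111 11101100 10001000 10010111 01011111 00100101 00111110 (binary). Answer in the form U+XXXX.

U+003E

Offset 0: leading byte 0xE1 = 11100001 → 3-byte char #1 = E1 9B 82.
Offset 3: leading byte 0xC5 = 11000101 → 2-byte char #2 = C5 85.
Offset 5: leading byte 0xF4 = 11110100 → 4-byte char #3 = F4 8C B3 97.
Offset 9: leading byte 0xEC = 11101100 → 3-byte char #4 = EC 88 97.
Offset 12: leading byte 0x5F = 01011111 → 1-byte char #5 = 5F.
Offset 13: leading byte 0x25 = 00100101 → 1-byte char #6 = 25.
Offset 14: leading byte 0x3E = 00111110 → 1-byte char #7 = 3E.
Leading byte 0x3E = 00111110 matches 0xxxxxxx → 1-byte sequence.
Byte 1: 0x3E = 00111110, payload 0111110 (7 bits).
Concatenate: 0111110 = 0x3E (7 bits → U+003E).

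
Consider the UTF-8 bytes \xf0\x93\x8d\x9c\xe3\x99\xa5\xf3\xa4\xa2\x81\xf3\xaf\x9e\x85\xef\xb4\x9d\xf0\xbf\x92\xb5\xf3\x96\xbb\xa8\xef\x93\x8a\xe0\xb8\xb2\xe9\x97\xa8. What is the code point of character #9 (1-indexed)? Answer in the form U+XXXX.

Offset 0: leading byte 0xF0 = 11110000 → 4-byte char #1 = F0 93 8D 9C.
Offset 4: leading byte 0xE3 = 11100011 → 3-byte char #2 = E3 99 A5.
Offset 7: leading byte 0xF3 = 11110011 → 4-byte char #3 = F3 A4 A2 81.
Offset 11: leading byte 0xF3 = 11110011 → 4-byte char #4 = F3 AF 9E 85.
Offset 15: leading byte 0xEF = 11101111 → 3-byte char #5 = EF B4 9D.
Offset 18: leading byte 0xF0 = 11110000 → 4-byte char #6 = F0 BF 92 B5.
Offset 22: leading byte 0xF3 = 11110011 → 4-byte char #7 = F3 96 BB A8.
Offset 26: leading byte 0xEF = 11101111 → 3-byte char #8 = EF 93 8A.
Offset 29: leading byte 0xE0 = 11100000 → 3-byte char #9 = E0 B8 B2.
Leading byte 0xE0 = 11100000 matches 1110xxxx → 3-byte sequence.
Byte 1: 0xE0 = 11100000, payload 0000 (4 bits).
Byte 2: 0xB8 = 10111000 (10xxxxxx ✓), payload 111000.
Byte 3: 0xB2 = 10110010 (10xxxxxx ✓), payload 110010.
Concatenate: 0000111000110010 = 0xE32 (16 bits → U+0E32).

U+0E32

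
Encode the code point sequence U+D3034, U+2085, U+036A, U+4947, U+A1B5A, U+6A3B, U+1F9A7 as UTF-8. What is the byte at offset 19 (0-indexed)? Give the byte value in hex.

0xF0

U+D3034 → 4-byte form F3 93 80 B4 at offsets 0–3.
U+2085 → 3-byte form E2 82 85 at offsets 4–6.
U+036A → 2-byte form CD AA at offsets 7–8.
U+4947 → 3-byte form E4 A5 87 at offsets 9–11.
U+A1B5A → 4-byte form F2 A1 AD 9A at offsets 12–15.
U+6A3B → 3-byte form E6 A8 BB at offsets 16–18.
U+1F9A7 → 4-byte form F0 9F A6 A7 at offsets 19–22.
Offset 19 falls in char 7's range; it's byte 1 of F0 9F A6 A7 = 0xF0.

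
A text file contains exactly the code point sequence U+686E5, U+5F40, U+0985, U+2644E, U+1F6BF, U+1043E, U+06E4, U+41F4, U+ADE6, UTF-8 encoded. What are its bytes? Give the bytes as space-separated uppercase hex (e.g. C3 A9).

F1 A8 9B A5 E5 BD 80 E0 A6 85 F0 A6 91 8E F0 9F 9A BF F0 90 90 BE DB A4 E4 87 B4 EA B7 A6

U+686E5: 4-byte form → F1 A8 9B A5.
U+5F40: 3-byte form → E5 BD 80.
U+0985: 3-byte form → E0 A6 85.
U+2644E: 4-byte form → F0 A6 91 8E.
U+1F6BF: 4-byte form → F0 9F 9A BF.
U+1043E: 4-byte form → F0 90 90 BE.
U+06E4: 2-byte form → DB A4.
U+41F4: 3-byte form → E4 87 B4.
U+ADE6: 3-byte form → EA B7 A6.
Concatenated (30 bytes): F1 A8 9B A5 E5 BD 80 E0 A6 85 F0 A6 91 8E F0 9F 9A BF F0 90 90 BE DB A4 E4 87 B4 EA B7 A6.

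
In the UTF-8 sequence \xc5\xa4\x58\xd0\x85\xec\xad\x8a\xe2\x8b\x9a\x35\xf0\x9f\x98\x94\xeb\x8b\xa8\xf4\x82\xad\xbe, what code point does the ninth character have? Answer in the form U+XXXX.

Offset 0: leading byte 0xC5 = 11000101 → 2-byte char #1 = C5 A4.
Offset 2: leading byte 0x58 = 01011000 → 1-byte char #2 = 58.
Offset 3: leading byte 0xD0 = 11010000 → 2-byte char #3 = D0 85.
Offset 5: leading byte 0xEC = 11101100 → 3-byte char #4 = EC AD 8A.
Offset 8: leading byte 0xE2 = 11100010 → 3-byte char #5 = E2 8B 9A.
Offset 11: leading byte 0x35 = 00110101 → 1-byte char #6 = 35.
Offset 12: leading byte 0xF0 = 11110000 → 4-byte char #7 = F0 9F 98 94.
Offset 16: leading byte 0xEB = 11101011 → 3-byte char #8 = EB 8B A8.
Offset 19: leading byte 0xF4 = 11110100 → 4-byte char #9 = F4 82 AD BE.
Leading byte 0xF4 = 11110100 matches 11110xxx → 4-byte sequence.
Byte 1: 0xF4 = 11110100, payload 100 (3 bits).
Byte 2: 0x82 = 10000010 (10xxxxxx ✓), payload 000010.
Byte 3: 0xAD = 10101101 (10xxxxxx ✓), payload 101101.
Byte 4: 0xBE = 10111110 (10xxxxxx ✓), payload 111110.
Concatenate: 100000010101101111110 = 0x102B7E (21 bits → U+102B7E).

U+102B7E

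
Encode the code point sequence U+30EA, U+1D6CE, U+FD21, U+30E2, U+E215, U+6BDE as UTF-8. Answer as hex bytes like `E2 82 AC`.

U+30EA: 3-byte form → E3 83 AA.
U+1D6CE: 4-byte form → F0 9D 9B 8E.
U+FD21: 3-byte form → EF B4 A1.
U+30E2: 3-byte form → E3 83 A2.
U+E215: 3-byte form → EE 88 95.
U+6BDE: 3-byte form → E6 AF 9E.
Concatenated (19 bytes): E3 83 AA F0 9D 9B 8E EF B4 A1 E3 83 A2 EE 88 95 E6 AF 9E.

E3 83 AA F0 9D 9B 8E EF B4 A1 E3 83 A2 EE 88 95 E6 AF 9E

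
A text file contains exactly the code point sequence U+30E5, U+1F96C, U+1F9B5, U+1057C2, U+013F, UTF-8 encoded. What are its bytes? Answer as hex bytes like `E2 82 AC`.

U+30E5: 3-byte form → E3 83 A5.
U+1F96C: 4-byte form → F0 9F A5 AC.
U+1F9B5: 4-byte form → F0 9F A6 B5.
U+1057C2: 4-byte form → F4 85 9F 82.
U+013F: 2-byte form → C4 BF.
Concatenated (17 bytes): E3 83 A5 F0 9F A5 AC F0 9F A6 B5 F4 85 9F 82 C4 BF.

E3 83 A5 F0 9F A5 AC F0 9F A6 B5 F4 85 9F 82 C4 BF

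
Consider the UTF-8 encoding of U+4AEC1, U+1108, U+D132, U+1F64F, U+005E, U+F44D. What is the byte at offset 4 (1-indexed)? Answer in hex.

0x81

1-indexed offset 4 is 0-indexed offset 3.
U+4AEC1 → 4-byte form F1 8A BB 81 at offsets 0–3.
Offset 3 falls in char 1's range; it's byte 4 of F1 8A BB 81 = 0x81.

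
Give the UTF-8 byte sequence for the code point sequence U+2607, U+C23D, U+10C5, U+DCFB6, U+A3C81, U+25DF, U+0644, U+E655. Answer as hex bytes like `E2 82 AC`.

U+2607: 3-byte form → E2 98 87.
U+C23D: 3-byte form → EC 88 BD.
U+10C5: 3-byte form → E1 83 85.
U+DCFB6: 4-byte form → F3 9C BE B6.
U+A3C81: 4-byte form → F2 A3 B2 81.
U+25DF: 3-byte form → E2 97 9F.
U+0644: 2-byte form → D9 84.
U+E655: 3-byte form → EE 99 95.
Concatenated (25 bytes): E2 98 87 EC 88 BD E1 83 85 F3 9C BE B6 F2 A3 B2 81 E2 97 9F D9 84 EE 99 95.

E2 98 87 EC 88 BD E1 83 85 F3 9C BE B6 F2 A3 B2 81 E2 97 9F D9 84 EE 99 95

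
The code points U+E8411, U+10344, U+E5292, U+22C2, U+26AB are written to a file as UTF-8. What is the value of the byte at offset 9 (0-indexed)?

0xA5

U+E8411 → 4-byte form F3 A8 90 91 at offsets 0–3.
U+10344 → 4-byte form F0 90 8D 84 at offsets 4–7.
U+E5292 → 4-byte form F3 A5 8A 92 at offsets 8–11.
Offset 9 falls in char 3's range; it's byte 2 of F3 A5 8A 92 = 0xA5.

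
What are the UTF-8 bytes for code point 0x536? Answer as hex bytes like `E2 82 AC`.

U+0536 = 0x536 = 1334 decimal. In range U+0080–U+07FF → 2-byte form: 110xxxxx 10xxxxxx.
Binary (11 bits): 10100110110.
Split 5+6: 10100 | 110110.
Byte 1: 11010100 = 0xD4.
Byte 2: 10110110 = 0xB6.

D4 B6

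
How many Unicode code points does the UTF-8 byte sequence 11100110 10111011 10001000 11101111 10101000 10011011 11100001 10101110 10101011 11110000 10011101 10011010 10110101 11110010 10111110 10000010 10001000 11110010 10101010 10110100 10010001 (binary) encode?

Byte at offset 0: 0xE6 = 11100110 → 3-byte char (#1). Advance 3.
Byte at offset 3: 0xEF = 11101111 → 3-byte char (#2). Advance 3.
Byte at offset 6: 0xE1 = 11100001 → 3-byte char (#3). Advance 3.
Byte at offset 9: 0xF0 = 11110000 → 4-byte char (#4). Advance 4.
Byte at offset 13: 0xF2 = 11110010 → 4-byte char (#5). Advance 4.
Byte at offset 17: 0xF2 = 11110010 → 4-byte char (#6). Advance 4.
Reached end at offset 21 after 6 code points.

6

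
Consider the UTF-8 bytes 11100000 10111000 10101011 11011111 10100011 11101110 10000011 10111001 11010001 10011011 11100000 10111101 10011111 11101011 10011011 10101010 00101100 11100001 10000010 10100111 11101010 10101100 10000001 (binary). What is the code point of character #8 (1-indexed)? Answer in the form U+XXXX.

U+10A7

Offset 0: leading byte 0xE0 = 11100000 → 3-byte char #1 = E0 B8 AB.
Offset 3: leading byte 0xDF = 11011111 → 2-byte char #2 = DF A3.
Offset 5: leading byte 0xEE = 11101110 → 3-byte char #3 = EE 83 B9.
Offset 8: leading byte 0xD1 = 11010001 → 2-byte char #4 = D1 9B.
Offset 10: leading byte 0xE0 = 11100000 → 3-byte char #5 = E0 BD 9F.
Offset 13: leading byte 0xEB = 11101011 → 3-byte char #6 = EB 9B AA.
Offset 16: leading byte 0x2C = 00101100 → 1-byte char #7 = 2C.
Offset 17: leading byte 0xE1 = 11100001 → 3-byte char #8 = E1 82 A7.
Leading byte 0xE1 = 11100001 matches 1110xxxx → 3-byte sequence.
Byte 1: 0xE1 = 11100001, payload 0001 (4 bits).
Byte 2: 0x82 = 10000010 (10xxxxxx ✓), payload 000010.
Byte 3: 0xA7 = 10100111 (10xxxxxx ✓), payload 100111.
Concatenate: 0001000010100111 = 0x10A7 (16 bits → U+10A7).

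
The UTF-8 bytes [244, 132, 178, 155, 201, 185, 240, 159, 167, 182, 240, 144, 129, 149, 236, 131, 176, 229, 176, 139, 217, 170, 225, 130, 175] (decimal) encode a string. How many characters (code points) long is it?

Byte at offset 0: 0xF4 = 11110100 → 4-byte char (#1). Advance 4.
Byte at offset 4: 0xC9 = 11001001 → 2-byte char (#2). Advance 2.
Byte at offset 6: 0xF0 = 11110000 → 4-byte char (#3). Advance 4.
Byte at offset 10: 0xF0 = 11110000 → 4-byte char (#4). Advance 4.
Byte at offset 14: 0xEC = 11101100 → 3-byte char (#5). Advance 3.
Byte at offset 17: 0xE5 = 11100101 → 3-byte char (#6). Advance 3.
Byte at offset 20: 0xD9 = 11011001 → 2-byte char (#7). Advance 2.
Byte at offset 22: 0xE1 = 11100001 → 3-byte char (#8). Advance 3.
Reached end at offset 25 after 8 code points.

8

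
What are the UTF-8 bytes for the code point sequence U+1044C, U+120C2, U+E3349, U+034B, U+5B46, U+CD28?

F0 90 91 8C F0 92 83 82 F3 A3 8D 89 CD 8B E5 AD 86 EC B4 A8

U+1044C: 4-byte form → F0 90 91 8C.
U+120C2: 4-byte form → F0 92 83 82.
U+E3349: 4-byte form → F3 A3 8D 89.
U+034B: 2-byte form → CD 8B.
U+5B46: 3-byte form → E5 AD 86.
U+CD28: 3-byte form → EC B4 A8.
Concatenated (20 bytes): F0 90 91 8C F0 92 83 82 F3 A3 8D 89 CD 8B E5 AD 86 EC B4 A8.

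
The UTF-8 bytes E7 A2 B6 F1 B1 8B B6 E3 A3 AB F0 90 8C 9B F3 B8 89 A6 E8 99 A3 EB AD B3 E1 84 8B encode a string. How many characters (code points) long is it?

Byte at offset 0: 0xE7 = 11100111 → 3-byte char (#1). Advance 3.
Byte at offset 3: 0xF1 = 11110001 → 4-byte char (#2). Advance 4.
Byte at offset 7: 0xE3 = 11100011 → 3-byte char (#3). Advance 3.
Byte at offset 10: 0xF0 = 11110000 → 4-byte char (#4). Advance 4.
Byte at offset 14: 0xF3 = 11110011 → 4-byte char (#5). Advance 4.
Byte at offset 18: 0xE8 = 11101000 → 3-byte char (#6). Advance 3.
Byte at offset 21: 0xEB = 11101011 → 3-byte char (#7). Advance 3.
Byte at offset 24: 0xE1 = 11100001 → 3-byte char (#8). Advance 3.
Reached end at offset 27 after 8 code points.

8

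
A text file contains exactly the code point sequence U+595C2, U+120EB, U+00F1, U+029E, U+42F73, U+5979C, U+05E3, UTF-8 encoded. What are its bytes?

F1 99 97 82 F0 92 83 AB C3 B1 CA 9E F1 82 BD B3 F1 99 9E 9C D7 A3

U+595C2: 4-byte form → F1 99 97 82.
U+120EB: 4-byte form → F0 92 83 AB.
U+00F1: 2-byte form → C3 B1.
U+029E: 2-byte form → CA 9E.
U+42F73: 4-byte form → F1 82 BD B3.
U+5979C: 4-byte form → F1 99 9E 9C.
U+05E3: 2-byte form → D7 A3.
Concatenated (22 bytes): F1 99 97 82 F0 92 83 AB C3 B1 CA 9E F1 82 BD B3 F1 99 9E 9C D7 A3.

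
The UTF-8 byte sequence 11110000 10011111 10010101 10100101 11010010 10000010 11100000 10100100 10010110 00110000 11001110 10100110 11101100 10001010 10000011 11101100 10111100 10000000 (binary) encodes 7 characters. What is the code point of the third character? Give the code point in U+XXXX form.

Offset 0: leading byte 0xF0 = 11110000 → 4-byte char #1 = F0 9F 95 A5.
Offset 4: leading byte 0xD2 = 11010010 → 2-byte char #2 = D2 82.
Offset 6: leading byte 0xE0 = 11100000 → 3-byte char #3 = E0 A4 96.
Leading byte 0xE0 = 11100000 matches 1110xxxx → 3-byte sequence.
Byte 1: 0xE0 = 11100000, payload 0000 (4 bits).
Byte 2: 0xA4 = 10100100 (10xxxxxx ✓), payload 100100.
Byte 3: 0x96 = 10010110 (10xxxxxx ✓), payload 010110.
Concatenate: 0000100100010110 = 0x916 (16 bits → U+0916).

U+0916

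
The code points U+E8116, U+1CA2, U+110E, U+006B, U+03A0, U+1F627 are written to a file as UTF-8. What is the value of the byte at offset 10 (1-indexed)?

1-indexed offset 10 is 0-indexed offset 9.
U+E8116 → 4-byte form F3 A8 84 96 at offsets 0–3.
U+1CA2 → 3-byte form E1 B2 A2 at offsets 4–6.
U+110E → 3-byte form E1 84 8E at offsets 7–9.
Offset 9 falls in char 3's range; it's byte 3 of E1 84 8E = 0x8E.

0x8E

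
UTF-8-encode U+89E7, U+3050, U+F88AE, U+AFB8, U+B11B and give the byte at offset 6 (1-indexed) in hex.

0x90

1-indexed offset 6 is 0-indexed offset 5.
U+89E7 → 3-byte form E8 A7 A7 at offsets 0–2.
U+3050 → 3-byte form E3 81 90 at offsets 3–5.
Offset 5 falls in char 2's range; it's byte 3 of E3 81 90 = 0x90.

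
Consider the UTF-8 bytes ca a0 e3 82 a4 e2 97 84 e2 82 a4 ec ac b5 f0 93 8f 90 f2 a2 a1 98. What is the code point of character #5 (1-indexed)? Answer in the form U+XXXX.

Offset 0: leading byte 0xCA = 11001010 → 2-byte char #1 = CA A0.
Offset 2: leading byte 0xE3 = 11100011 → 3-byte char #2 = E3 82 A4.
Offset 5: leading byte 0xE2 = 11100010 → 3-byte char #3 = E2 97 84.
Offset 8: leading byte 0xE2 = 11100010 → 3-byte char #4 = E2 82 A4.
Offset 11: leading byte 0xEC = 11101100 → 3-byte char #5 = EC AC B5.
Leading byte 0xEC = 11101100 matches 1110xxxx → 3-byte sequence.
Byte 1: 0xEC = 11101100, payload 1100 (4 bits).
Byte 2: 0xAC = 10101100 (10xxxxxx ✓), payload 101100.
Byte 3: 0xB5 = 10110101 (10xxxxxx ✓), payload 110101.
Concatenate: 1100101100110101 = 0xCB35 (16 bits → U+CB35).

U+CB35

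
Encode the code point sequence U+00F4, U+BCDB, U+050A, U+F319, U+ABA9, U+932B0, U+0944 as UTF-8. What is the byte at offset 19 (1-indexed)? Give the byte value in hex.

0xA5

1-indexed offset 19 is 0-indexed offset 18.
U+00F4 → 2-byte form C3 B4 at offsets 0–1.
U+BCDB → 3-byte form EB B3 9B at offsets 2–4.
U+050A → 2-byte form D4 8A at offsets 5–6.
U+F319 → 3-byte form EF 8C 99 at offsets 7–9.
U+ABA9 → 3-byte form EA AE A9 at offsets 10–12.
U+932B0 → 4-byte form F2 93 8A B0 at offsets 13–16.
U+0944 → 3-byte form E0 A5 84 at offsets 17–19.
Offset 18 falls in char 7's range; it's byte 2 of E0 A5 84 = 0xA5.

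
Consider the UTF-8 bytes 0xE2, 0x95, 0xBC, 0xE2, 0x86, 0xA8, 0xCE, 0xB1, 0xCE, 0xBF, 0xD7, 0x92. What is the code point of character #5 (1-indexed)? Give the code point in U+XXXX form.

Offset 0: leading byte 0xE2 = 11100010 → 3-byte char #1 = E2 95 BC.
Offset 3: leading byte 0xE2 = 11100010 → 3-byte char #2 = E2 86 A8.
Offset 6: leading byte 0xCE = 11001110 → 2-byte char #3 = CE B1.
Offset 8: leading byte 0xCE = 11001110 → 2-byte char #4 = CE BF.
Offset 10: leading byte 0xD7 = 11010111 → 2-byte char #5 = D7 92.
Leading byte 0xD7 = 11010111 matches 110xxxxx → 2-byte sequence.
Byte 1: 0xD7 = 11010111, payload 10111 (5 bits).
Byte 2: 0x92 = 10010010 (10xxxxxx ✓), payload 010010.
Concatenate: 10111010010 = 0x5D2 (11 bits → U+05D2).

U+05D2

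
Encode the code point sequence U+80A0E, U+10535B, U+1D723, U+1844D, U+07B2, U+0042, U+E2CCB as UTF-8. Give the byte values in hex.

U+80A0E: 4-byte form → F2 80 A8 8E.
U+10535B: 4-byte form → F4 85 8D 9B.
U+1D723: 4-byte form → F0 9D 9C A3.
U+1844D: 4-byte form → F0 98 91 8D.
U+07B2: 2-byte form → DE B2.
U+0042: 1-byte form → 42.
U+E2CCB: 4-byte form → F3 A2 B3 8B.
Concatenated (23 bytes): F2 80 A8 8E F4 85 8D 9B F0 9D 9C A3 F0 98 91 8D DE B2 42 F3 A2 B3 8B.

F2 80 A8 8E F4 85 8D 9B F0 9D 9C A3 F0 98 91 8D DE B2 42 F3 A2 B3 8B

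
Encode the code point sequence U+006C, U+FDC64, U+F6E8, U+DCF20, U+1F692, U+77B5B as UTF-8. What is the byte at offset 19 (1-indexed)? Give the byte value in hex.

1-indexed offset 19 is 0-indexed offset 18.
U+006C → 1-byte form 6C at offsets 0–0.
U+FDC64 → 4-byte form F3 BD B1 A4 at offsets 1–4.
U+F6E8 → 3-byte form EF 9B A8 at offsets 5–7.
U+DCF20 → 4-byte form F3 9C BC A0 at offsets 8–11.
U+1F692 → 4-byte form F0 9F 9A 92 at offsets 12–15.
U+77B5B → 4-byte form F1 B7 AD 9B at offsets 16–19.
Offset 18 falls in char 6's range; it's byte 3 of F1 B7 AD 9B = 0xAD.

0xAD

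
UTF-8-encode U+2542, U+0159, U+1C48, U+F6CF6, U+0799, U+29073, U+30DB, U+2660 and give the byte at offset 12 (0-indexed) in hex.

U+2542 → 3-byte form E2 95 82 at offsets 0–2.
U+0159 → 2-byte form C5 99 at offsets 3–4.
U+1C48 → 3-byte form E1 B1 88 at offsets 5–7.
U+F6CF6 → 4-byte form F3 B6 B3 B6 at offsets 8–11.
U+0799 → 2-byte form DE 99 at offsets 12–13.
Offset 12 falls in char 5's range; it's byte 1 of DE 99 = 0xDE.

0xDE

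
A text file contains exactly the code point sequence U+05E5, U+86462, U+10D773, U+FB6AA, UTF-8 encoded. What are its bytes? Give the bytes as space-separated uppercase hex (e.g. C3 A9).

U+05E5: 2-byte form → D7 A5.
U+86462: 4-byte form → F2 86 91 A2.
U+10D773: 4-byte form → F4 8D 9D B3.
U+FB6AA: 4-byte form → F3 BB 9A AA.
Concatenated (14 bytes): D7 A5 F2 86 91 A2 F4 8D 9D B3 F3 BB 9A AA.

D7 A5 F2 86 91 A2 F4 8D 9D B3 F3 BB 9A AA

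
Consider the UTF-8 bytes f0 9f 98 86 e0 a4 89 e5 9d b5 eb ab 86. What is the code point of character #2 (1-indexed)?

Offset 0: leading byte 0xF0 = 11110000 → 4-byte char #1 = F0 9F 98 86.
Offset 4: leading byte 0xE0 = 11100000 → 3-byte char #2 = E0 A4 89.
Leading byte 0xE0 = 11100000 matches 1110xxxx → 3-byte sequence.
Byte 1: 0xE0 = 11100000, payload 0000 (4 bits).
Byte 2: 0xA4 = 10100100 (10xxxxxx ✓), payload 100100.
Byte 3: 0x89 = 10001001 (10xxxxxx ✓), payload 001001.
Concatenate: 0000100100001001 = 0x909 (16 bits → U+0909).

U+0909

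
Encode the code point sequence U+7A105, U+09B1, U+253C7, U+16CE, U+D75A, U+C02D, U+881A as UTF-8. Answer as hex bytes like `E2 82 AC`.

F1 BA 84 85 E0 A6 B1 F0 A5 8F 87 E1 9B 8E ED 9D 9A EC 80 AD E8 A0 9A

U+7A105: 4-byte form → F1 BA 84 85.
U+09B1: 3-byte form → E0 A6 B1.
U+253C7: 4-byte form → F0 A5 8F 87.
U+16CE: 3-byte form → E1 9B 8E.
U+D75A: 3-byte form → ED 9D 9A.
U+C02D: 3-byte form → EC 80 AD.
U+881A: 3-byte form → E8 A0 9A.
Concatenated (23 bytes): F1 BA 84 85 E0 A6 B1 F0 A5 8F 87 E1 9B 8E ED 9D 9A EC 80 AD E8 A0 9A.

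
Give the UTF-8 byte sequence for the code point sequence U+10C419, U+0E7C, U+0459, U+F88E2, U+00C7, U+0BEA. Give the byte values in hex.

F4 8C 90 99 E0 B9 BC D1 99 F3 B8 A3 A2 C3 87 E0 AF AA

U+10C419: 4-byte form → F4 8C 90 99.
U+0E7C: 3-byte form → E0 B9 BC.
U+0459: 2-byte form → D1 99.
U+F88E2: 4-byte form → F3 B8 A3 A2.
U+00C7: 2-byte form → C3 87.
U+0BEA: 3-byte form → E0 AF AA.
Concatenated (18 bytes): F4 8C 90 99 E0 B9 BC D1 99 F3 B8 A3 A2 C3 87 E0 AF AA.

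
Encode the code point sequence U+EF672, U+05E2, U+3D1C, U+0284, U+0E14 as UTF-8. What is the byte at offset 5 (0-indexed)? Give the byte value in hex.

0xA2

U+EF672 → 4-byte form F3 AF 99 B2 at offsets 0–3.
U+05E2 → 2-byte form D7 A2 at offsets 4–5.
Offset 5 falls in char 2's range; it's byte 2 of D7 A2 = 0xA2.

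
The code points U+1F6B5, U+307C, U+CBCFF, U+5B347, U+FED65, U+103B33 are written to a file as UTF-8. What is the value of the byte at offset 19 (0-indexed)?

U+1F6B5 → 4-byte form F0 9F 9A B5 at offsets 0–3.
U+307C → 3-byte form E3 81 BC at offsets 4–6.
U+CBCFF → 4-byte form F3 8B B3 BF at offsets 7–10.
U+5B347 → 4-byte form F1 9B 8D 87 at offsets 11–14.
U+FED65 → 4-byte form F3 BE B5 A5 at offsets 15–18.
U+103B33 → 4-byte form F4 83 AC B3 at offsets 19–22.
Offset 19 falls in char 6's range; it's byte 1 of F4 83 AC B3 = 0xF4.

0xF4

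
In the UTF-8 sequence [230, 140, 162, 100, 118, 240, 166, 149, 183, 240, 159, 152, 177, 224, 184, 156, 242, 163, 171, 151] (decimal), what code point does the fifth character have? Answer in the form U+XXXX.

U+1F631

Offset 0: leading byte 0xE6 = 11100110 → 3-byte char #1 = E6 8C A2.
Offset 3: leading byte 0x64 = 01100100 → 1-byte char #2 = 64.
Offset 4: leading byte 0x76 = 01110110 → 1-byte char #3 = 76.
Offset 5: leading byte 0xF0 = 11110000 → 4-byte char #4 = F0 A6 95 B7.
Offset 9: leading byte 0xF0 = 11110000 → 4-byte char #5 = F0 9F 98 B1.
Leading byte 0xF0 = 11110000 matches 11110xxx → 4-byte sequence.
Byte 1: 0xF0 = 11110000, payload 000 (3 bits).
Byte 2: 0x9F = 10011111 (10xxxxxx ✓), payload 011111.
Byte 3: 0x98 = 10011000 (10xxxxxx ✓), payload 011000.
Byte 4: 0xB1 = 10110001 (10xxxxxx ✓), payload 110001.
Concatenate: 000011111011000110001 = 0x1F631 (21 bits → U+1F631).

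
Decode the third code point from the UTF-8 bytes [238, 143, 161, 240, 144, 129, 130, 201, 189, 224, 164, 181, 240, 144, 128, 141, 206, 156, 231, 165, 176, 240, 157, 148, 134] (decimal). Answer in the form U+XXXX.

Offset 0: leading byte 0xEE = 11101110 → 3-byte char #1 = EE 8F A1.
Offset 3: leading byte 0xF0 = 11110000 → 4-byte char #2 = F0 90 81 82.
Offset 7: leading byte 0xC9 = 11001001 → 2-byte char #3 = C9 BD.
Leading byte 0xC9 = 11001001 matches 110xxxxx → 2-byte sequence.
Byte 1: 0xC9 = 11001001, payload 01001 (5 bits).
Byte 2: 0xBD = 10111101 (10xxxxxx ✓), payload 111101.
Concatenate: 01001111101 = 0x27D (11 bits → U+027D).

U+027D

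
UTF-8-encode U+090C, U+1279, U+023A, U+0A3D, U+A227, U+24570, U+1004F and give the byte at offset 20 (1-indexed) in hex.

1-indexed offset 20 is 0-indexed offset 19.
U+090C → 3-byte form E0 A4 8C at offsets 0–2.
U+1279 → 3-byte form E1 89 B9 at offsets 3–5.
U+023A → 2-byte form C8 BA at offsets 6–7.
U+0A3D → 3-byte form E0 A8 BD at offsets 8–10.
U+A227 → 3-byte form EA 88 A7 at offsets 11–13.
U+24570 → 4-byte form F0 A4 95 B0 at offsets 14–17.
U+1004F → 4-byte form F0 90 81 8F at offsets 18–21.
Offset 19 falls in char 7's range; it's byte 2 of F0 90 81 8F = 0x90.

0x90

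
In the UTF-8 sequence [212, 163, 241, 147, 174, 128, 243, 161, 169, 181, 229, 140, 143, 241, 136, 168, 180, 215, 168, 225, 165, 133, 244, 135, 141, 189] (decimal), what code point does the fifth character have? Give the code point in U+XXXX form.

Offset 0: leading byte 0xD4 = 11010100 → 2-byte char #1 = D4 A3.
Offset 2: leading byte 0xF1 = 11110001 → 4-byte char #2 = F1 93 AE 80.
Offset 6: leading byte 0xF3 = 11110011 → 4-byte char #3 = F3 A1 A9 B5.
Offset 10: leading byte 0xE5 = 11100101 → 3-byte char #4 = E5 8C 8F.
Offset 13: leading byte 0xF1 = 11110001 → 4-byte char #5 = F1 88 A8 B4.
Leading byte 0xF1 = 11110001 matches 11110xxx → 4-byte sequence.
Byte 1: 0xF1 = 11110001, payload 001 (3 bits).
Byte 2: 0x88 = 10001000 (10xxxxxx ✓), payload 001000.
Byte 3: 0xA8 = 10101000 (10xxxxxx ✓), payload 101000.
Byte 4: 0xB4 = 10110100 (10xxxxxx ✓), payload 110100.
Concatenate: 001001000101000110100 = 0x48A34 (21 bits → U+48A34).

U+48A34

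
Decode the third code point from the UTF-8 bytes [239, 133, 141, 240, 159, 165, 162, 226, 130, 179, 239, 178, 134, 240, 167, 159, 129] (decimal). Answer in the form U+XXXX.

Offset 0: leading byte 0xEF = 11101111 → 3-byte char #1 = EF 85 8D.
Offset 3: leading byte 0xF0 = 11110000 → 4-byte char #2 = F0 9F A5 A2.
Offset 7: leading byte 0xE2 = 11100010 → 3-byte char #3 = E2 82 B3.
Leading byte 0xE2 = 11100010 matches 1110xxxx → 3-byte sequence.
Byte 1: 0xE2 = 11100010, payload 0010 (4 bits).
Byte 2: 0x82 = 10000010 (10xxxxxx ✓), payload 000010.
Byte 3: 0xB3 = 10110011 (10xxxxxx ✓), payload 110011.
Concatenate: 0010000010110011 = 0x20B3 (16 bits → U+20B3).

U+20B3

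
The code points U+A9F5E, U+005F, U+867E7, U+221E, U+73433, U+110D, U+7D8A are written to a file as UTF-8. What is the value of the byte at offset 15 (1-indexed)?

1-indexed offset 15 is 0-indexed offset 14.
U+A9F5E → 4-byte form F2 A9 BD 9E at offsets 0–3.
U+005F → 1-byte form 5F at offsets 4–4.
U+867E7 → 4-byte form F2 86 9F A7 at offsets 5–8.
U+221E → 3-byte form E2 88 9E at offsets 9–11.
U+73433 → 4-byte form F1 B3 90 B3 at offsets 12–15.
Offset 14 falls in char 5's range; it's byte 3 of F1 B3 90 B3 = 0x90.

0x90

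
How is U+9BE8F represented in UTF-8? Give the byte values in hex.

F2 9B BA 8F

U+9BE8F = 0x9BE8F = 638607 decimal. In range U+10000–U+10FFFF → 4-byte form: 11110xxx 10xxxxxx 10xxxxxx 10xxxxxx.
Binary (21 bits): 010011011111010001111.
Split 3+6+6+6: 010 | 011011 | 111010 | 001111.
Byte 1: 11110010 = 0xF2.
Byte 2: 10011011 = 0x9B.
Byte 3: 10111010 = 0xBA.
Byte 4: 10001111 = 0x8F.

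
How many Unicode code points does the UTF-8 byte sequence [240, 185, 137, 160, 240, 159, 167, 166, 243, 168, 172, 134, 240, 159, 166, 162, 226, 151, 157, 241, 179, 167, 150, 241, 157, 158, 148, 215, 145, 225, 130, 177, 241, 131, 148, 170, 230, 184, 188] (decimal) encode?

Byte at offset 0: 0xF0 = 11110000 → 4-byte char (#1). Advance 4.
Byte at offset 4: 0xF0 = 11110000 → 4-byte char (#2). Advance 4.
Byte at offset 8: 0xF3 = 11110011 → 4-byte char (#3). Advance 4.
Byte at offset 12: 0xF0 = 11110000 → 4-byte char (#4). Advance 4.
Byte at offset 16: 0xE2 = 11100010 → 3-byte char (#5). Advance 3.
Byte at offset 19: 0xF1 = 11110001 → 4-byte char (#6). Advance 4.
Byte at offset 23: 0xF1 = 11110001 → 4-byte char (#7). Advance 4.
Byte at offset 27: 0xD7 = 11010111 → 2-byte char (#8). Advance 2.
Byte at offset 29: 0xE1 = 11100001 → 3-byte char (#9). Advance 3.
Byte at offset 32: 0xF1 = 11110001 → 4-byte char (#10). Advance 4.
Byte at offset 36: 0xE6 = 11100110 → 3-byte char (#11). Advance 3.
Reached end at offset 39 after 11 code points.

11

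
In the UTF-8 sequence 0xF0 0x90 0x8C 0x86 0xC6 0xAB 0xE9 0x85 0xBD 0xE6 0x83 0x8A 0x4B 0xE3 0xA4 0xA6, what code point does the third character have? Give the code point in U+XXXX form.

Offset 0: leading byte 0xF0 = 11110000 → 4-byte char #1 = F0 90 8C 86.
Offset 4: leading byte 0xC6 = 11000110 → 2-byte char #2 = C6 AB.
Offset 6: leading byte 0xE9 = 11101001 → 3-byte char #3 = E9 85 BD.
Leading byte 0xE9 = 11101001 matches 1110xxxx → 3-byte sequence.
Byte 1: 0xE9 = 11101001, payload 1001 (4 bits).
Byte 2: 0x85 = 10000101 (10xxxxxx ✓), payload 000101.
Byte 3: 0xBD = 10111101 (10xxxxxx ✓), payload 111101.
Concatenate: 1001000101111101 = 0x917D (16 bits → U+917D).

U+917D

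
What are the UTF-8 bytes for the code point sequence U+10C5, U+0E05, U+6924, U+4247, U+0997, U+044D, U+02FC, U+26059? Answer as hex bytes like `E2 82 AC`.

U+10C5: 3-byte form → E1 83 85.
U+0E05: 3-byte form → E0 B8 85.
U+6924: 3-byte form → E6 A4 A4.
U+4247: 3-byte form → E4 89 87.
U+0997: 3-byte form → E0 A6 97.
U+044D: 2-byte form → D1 8D.
U+02FC: 2-byte form → CB BC.
U+26059: 4-byte form → F0 A6 81 99.
Concatenated (23 bytes): E1 83 85 E0 B8 85 E6 A4 A4 E4 89 87 E0 A6 97 D1 8D CB BC F0 A6 81 99.

E1 83 85 E0 B8 85 E6 A4 A4 E4 89 87 E0 A6 97 D1 8D CB BC F0 A6 81 99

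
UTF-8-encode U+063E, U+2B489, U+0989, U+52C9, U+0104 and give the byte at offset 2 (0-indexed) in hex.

U+063E → 2-byte form D8 BE at offsets 0–1.
U+2B489 → 4-byte form F0 AB 92 89 at offsets 2–5.
Offset 2 falls in char 2's range; it's byte 1 of F0 AB 92 89 = 0xF0.

0xF0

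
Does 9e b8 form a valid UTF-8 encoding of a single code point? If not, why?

invalid (continuation byte with no leading byte)

Byte 0x9E = 10011110 has the form 10xxxxxx — a continuation byte — but there is no preceding leading byte.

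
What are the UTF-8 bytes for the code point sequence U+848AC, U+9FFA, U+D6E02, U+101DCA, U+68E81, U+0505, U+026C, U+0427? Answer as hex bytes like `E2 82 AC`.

F2 84 A2 AC E9 BF BA F3 96 B8 82 F4 81 B7 8A F1 A8 BA 81 D4 85 C9 AC D0 A7

U+848AC: 4-byte form → F2 84 A2 AC.
U+9FFA: 3-byte form → E9 BF BA.
U+D6E02: 4-byte form → F3 96 B8 82.
U+101DCA: 4-byte form → F4 81 B7 8A.
U+68E81: 4-byte form → F1 A8 BA 81.
U+0505: 2-byte form → D4 85.
U+026C: 2-byte form → C9 AC.
U+0427: 2-byte form → D0 A7.
Concatenated (25 bytes): F2 84 A2 AC E9 BF BA F3 96 B8 82 F4 81 B7 8A F1 A8 BA 81 D4 85 C9 AC D0 A7.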